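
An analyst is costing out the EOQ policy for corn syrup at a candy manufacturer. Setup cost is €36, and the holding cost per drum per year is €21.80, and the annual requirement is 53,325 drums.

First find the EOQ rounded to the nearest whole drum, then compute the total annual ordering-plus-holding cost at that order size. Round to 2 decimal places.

Q* = √(2·D·S / H) = √(2·53,325·36 / 21.8) = √176,119.3 ≈ 419.67 → Q = 420 drums
Orders/yr = 53,325/420 = 126.964; ordering cost = 126.964 × €36 = €4,570.71
Average inventory = 420/2 = 210; holding cost = 210 × €21.8 = €4,578.00
Total = €4,570.71 + €4,578.00 = €9,148.71

€9,148.71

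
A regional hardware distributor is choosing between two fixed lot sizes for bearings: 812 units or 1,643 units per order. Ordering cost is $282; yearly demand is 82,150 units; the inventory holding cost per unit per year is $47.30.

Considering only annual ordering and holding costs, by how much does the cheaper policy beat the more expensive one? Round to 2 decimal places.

For each Q, cost = (D/Q)·S + (Q/2)·H.
TC(812) = (82,150/812)×282 + (812/2)×47.3 = $47,733.73
TC(1,643) = (82,150/1,643)×282 + (1,643/2)×47.3 = $52,956.95
Lots of 812 are cheaper by $5,223.22.

$5,223.22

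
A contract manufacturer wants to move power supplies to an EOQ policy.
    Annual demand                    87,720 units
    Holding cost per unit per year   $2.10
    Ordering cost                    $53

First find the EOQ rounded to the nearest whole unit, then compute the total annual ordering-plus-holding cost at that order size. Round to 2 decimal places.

$4,418.88

EOQ = √(2DS/H) = √(2 × 87,720 × 53 / 2.1)
    = √(4,427,771.43) ≈ 2,104.23 → Q = 2,104 units
Ordering: D/Q × S = 87,720/2,104 × $53 = $2,209.68
Holding:  Q/2 × H = 2,104/2 × $2.1 = $2,209.20
Total = $2,209.68 + $2,209.20 = $4,418.88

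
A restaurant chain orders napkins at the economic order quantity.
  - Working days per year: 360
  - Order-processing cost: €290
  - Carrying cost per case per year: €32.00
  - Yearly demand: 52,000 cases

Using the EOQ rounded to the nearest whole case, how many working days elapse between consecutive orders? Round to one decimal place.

6.7 days

2DS/H = 2·52,000·290/32 = 942,500.00
EOQ = √942,500.00 ≈ 970.82 → Q = 971 cases
T = Q/D × 360 days = 971/52,000 × 360 = 6.722 days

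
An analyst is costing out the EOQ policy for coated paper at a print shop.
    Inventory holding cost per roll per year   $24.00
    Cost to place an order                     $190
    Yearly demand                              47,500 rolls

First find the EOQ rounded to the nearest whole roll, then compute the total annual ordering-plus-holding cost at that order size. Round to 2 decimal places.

$20,813.46

EOQ = √(2DS/H) = √(2 × 47,500 × 190 / 24)
    = √(752,083.33) ≈ 867.23 → Q = 867 rolls
Ordering: D/Q × S = 47,500/867 × $190 = $10,409.46
Holding:  Q/2 × H = 867/2 × $24 = $10,404.00
Total = $10,409.46 + $10,404.00 = $20,813.46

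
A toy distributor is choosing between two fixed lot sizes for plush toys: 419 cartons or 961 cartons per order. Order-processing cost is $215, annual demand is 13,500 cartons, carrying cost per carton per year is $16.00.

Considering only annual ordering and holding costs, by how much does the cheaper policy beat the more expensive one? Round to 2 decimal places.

Annual cost at Q: ordering D·S/Q plus holding Q·H/2.
TC(419) = (13,500/419)×215 + (419/2)×16 = $10,279.21
TC(961) = (13,500/961)×215 + (961/2)×16 = $10,708.29
Lots of 419 are cheaper by $429.08.

$429.08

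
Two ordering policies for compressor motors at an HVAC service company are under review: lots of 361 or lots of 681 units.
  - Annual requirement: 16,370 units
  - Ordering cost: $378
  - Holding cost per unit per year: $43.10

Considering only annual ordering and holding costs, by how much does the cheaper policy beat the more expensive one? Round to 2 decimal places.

Annual cost at Q: ordering D·S/Q plus holding Q·H/2.
TC(361) = (16,370/361)×378 + (361/2)×43.1 = $24,920.44
TC(681) = (16,370/681)×378 + (681/2)×43.1 = $23,761.98
Lots of 681 are cheaper by $1,158.45.

$1,158.45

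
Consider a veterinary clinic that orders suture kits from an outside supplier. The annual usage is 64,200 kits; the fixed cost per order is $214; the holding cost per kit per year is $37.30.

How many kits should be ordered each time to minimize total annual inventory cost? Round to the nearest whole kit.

Optimal lot size Q* = (2 × 64,200 × $214 / $37.3)^½ ≈ 858.29

858 kits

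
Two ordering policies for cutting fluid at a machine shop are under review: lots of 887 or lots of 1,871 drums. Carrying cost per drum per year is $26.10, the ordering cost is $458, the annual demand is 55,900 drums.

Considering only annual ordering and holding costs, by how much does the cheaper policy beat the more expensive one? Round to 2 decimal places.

$2,338.91

For each Q, cost = (D/Q)·S + (Q/2)·H.
TC(887) = (55,900/887)×458 + (887/2)×26.1 = $40,439.16
TC(1,871) = (55,900/1,871)×458 + (1,871/2)×26.1 = $38,100.25
Cheaper: Q = 1,871.  Difference = $2,338.91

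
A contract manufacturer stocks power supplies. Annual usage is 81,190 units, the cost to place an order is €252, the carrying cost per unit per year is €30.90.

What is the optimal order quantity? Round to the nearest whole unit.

1,151 units

Optimal lot size Q* = (2 × 81,190 × €252 / €30.9)^½ ≈ 1,150.77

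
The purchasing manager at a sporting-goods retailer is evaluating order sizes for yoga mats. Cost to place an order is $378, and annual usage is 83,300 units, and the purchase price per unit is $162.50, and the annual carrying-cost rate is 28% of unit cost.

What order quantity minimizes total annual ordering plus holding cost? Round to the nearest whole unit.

Holding cost per unit per year: H = 28% × $162.5 = $45.5000
Q* = √(2·D·S / H) = √(2·83,300·378 / 45.5) = √1,384,061.5 ≈ 1,176.46

1,176 units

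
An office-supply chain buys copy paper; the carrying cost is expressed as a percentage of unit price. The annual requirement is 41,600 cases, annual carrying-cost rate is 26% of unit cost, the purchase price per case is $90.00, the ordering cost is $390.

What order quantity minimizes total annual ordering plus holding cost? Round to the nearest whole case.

H = i·C = 0.26 × $90 = $23.4000 per case-year
Optimal lot size Q* = (2 × 41,600 × $390 / $23.4)^½ ≈ 1,177.57

1,178 cases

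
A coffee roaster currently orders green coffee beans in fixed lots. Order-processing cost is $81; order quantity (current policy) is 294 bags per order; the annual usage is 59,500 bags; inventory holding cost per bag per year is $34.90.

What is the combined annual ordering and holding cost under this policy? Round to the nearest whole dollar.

$21,523

Orders/yr = 59,500/294 = 202.381; ordering cost = 202.381 × $81 = $16,392.86
Average inventory = 294/2 = 147; holding cost = 147 × $34.9 = $5,130.30
Total = $16,392.86 + $5,130.30 = $21,523.16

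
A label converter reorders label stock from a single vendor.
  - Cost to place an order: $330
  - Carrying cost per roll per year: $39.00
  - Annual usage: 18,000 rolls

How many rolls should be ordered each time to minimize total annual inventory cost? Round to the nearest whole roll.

2DS/H = 2·18,000·330/39 = 304,615.38
EOQ = √304,615.38 ≈ 551.92

552 rolls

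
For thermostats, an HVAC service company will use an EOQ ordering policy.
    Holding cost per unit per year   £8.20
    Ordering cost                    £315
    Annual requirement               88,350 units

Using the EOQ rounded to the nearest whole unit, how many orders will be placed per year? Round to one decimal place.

33.9 orders per year

EOQ = √(2DS/H) = √(2 × 88,350 × 315 / 8.2)
    = √(6,787,865.85) ≈ 2,605.35 → Q = 2,605
N = D/Q = 88,350/2,605 ≈ 33.916 orders/yr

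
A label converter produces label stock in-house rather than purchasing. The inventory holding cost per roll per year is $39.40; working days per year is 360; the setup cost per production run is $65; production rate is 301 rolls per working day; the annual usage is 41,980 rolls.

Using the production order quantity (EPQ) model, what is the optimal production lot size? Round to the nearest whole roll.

Daily demand d = 41,980/360 = 116.611; p = 301; 1 − d/p = 0.61259
EPQ = √(2DS / (H(1 − d/p)))
    = √(2 × 41,980 × 65 / (39.4 × 0.61259)) ≈ 475.51

476 rolls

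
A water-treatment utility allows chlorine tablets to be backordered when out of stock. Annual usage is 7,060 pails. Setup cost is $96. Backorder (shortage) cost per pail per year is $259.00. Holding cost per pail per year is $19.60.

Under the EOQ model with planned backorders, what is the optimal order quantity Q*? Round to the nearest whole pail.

Q* = √(2DS/H) · √((H + b)/b)
   = √(2 × 7,060 × 96 / 19.6) · √((19.6 + 259) / 259)
   = 262.981 × 1.0371 ≈ 272.75

273 pails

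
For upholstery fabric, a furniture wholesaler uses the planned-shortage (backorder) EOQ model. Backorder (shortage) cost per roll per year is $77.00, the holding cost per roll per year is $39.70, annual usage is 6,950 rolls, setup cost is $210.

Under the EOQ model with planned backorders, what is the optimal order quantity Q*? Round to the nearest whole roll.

Q* = √(2DS/H) · √((H + b)/b)
   = √(2 × 6,950 × 210 / 39.7) · √((39.7 + 77) / 77)
   = 271.158 × 1.2311 ≈ 333.82

334 rolls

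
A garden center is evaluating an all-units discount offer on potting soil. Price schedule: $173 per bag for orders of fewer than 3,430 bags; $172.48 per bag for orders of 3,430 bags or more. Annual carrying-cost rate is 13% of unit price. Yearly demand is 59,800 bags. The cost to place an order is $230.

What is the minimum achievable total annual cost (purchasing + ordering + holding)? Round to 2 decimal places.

H₁ = 13%×$173 = $22.4900;  H₂ = 13%×$172.48 = $22.4224
EOQ₁ = √(2×59,800×230/22.4900) = 1,105.95  (< 3,430, feasible at tier 1)
EOQ₂ = √(2×59,800×230/22.4224) = 1,107.61  (< 3,430 → use Q = 3,430 at tier-2 price)
TC(tier 1 (EOQ₁), Q≈1,105.9) = $10,370,272.77
TC(tier 2, Q≈3,430.0) = $10,356,768.33
Minimum at tier 2: $10,356,768.33

$10,356,768.33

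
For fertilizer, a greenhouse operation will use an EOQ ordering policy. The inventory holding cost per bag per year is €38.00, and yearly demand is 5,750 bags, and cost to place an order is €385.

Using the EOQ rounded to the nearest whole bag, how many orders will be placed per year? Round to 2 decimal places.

16.86 orders per year

Q* = √(2·D·S / H) = √(2·5,750·385 / 38) = √116,513.2 ≈ 341.34 → Q = 341
Orders per year = D/Q = 5,750 / 341 = 16.862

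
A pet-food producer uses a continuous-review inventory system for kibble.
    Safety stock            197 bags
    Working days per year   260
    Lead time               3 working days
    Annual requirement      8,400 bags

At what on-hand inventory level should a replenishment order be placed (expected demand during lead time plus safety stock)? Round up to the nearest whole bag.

294 bags

Daily demand d = 8,400 / 260 = 32.308 bags/day
Demand during lead time = 32.308 × 3 = 96.92
Reorder point = 96.92 + 197 = 293.92 → round up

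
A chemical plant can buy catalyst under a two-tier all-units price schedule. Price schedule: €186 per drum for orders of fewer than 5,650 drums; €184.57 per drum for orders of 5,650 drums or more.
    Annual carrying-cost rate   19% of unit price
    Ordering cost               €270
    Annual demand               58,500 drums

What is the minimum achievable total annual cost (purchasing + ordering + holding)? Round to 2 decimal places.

€10,899,208.52

H₁ = 19%×€186 = €35.3400;  H₂ = 19%×€184.57 = €35.0683
EOQ₁ = √(2×58,500×270/35.3400) = 945.46  (< 5,650, feasible at tier 1)
EOQ₂ = √(2×58,500×270/35.0683) = 949.11  (< 5,650 → use Q = 5,650 at tier-2 price)
TC(tier 1 (EOQ₁), Q≈945.5) = €10,914,412.43
TC(tier 2, Q≈5,650.0) = €10,899,208.52
Minimum at tier 2: €10,899,208.52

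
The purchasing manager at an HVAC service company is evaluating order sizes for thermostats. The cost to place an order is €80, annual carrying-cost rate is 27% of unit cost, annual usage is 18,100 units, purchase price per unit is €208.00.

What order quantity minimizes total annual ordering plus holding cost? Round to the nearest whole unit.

Holding cost per unit per year: H = 27% × €208 = €56.1600
EOQ = √(2DS/H) = √(2 × 18,100 × 80 / 56.16)
    = √(51,566.95) ≈ 227.08

227 units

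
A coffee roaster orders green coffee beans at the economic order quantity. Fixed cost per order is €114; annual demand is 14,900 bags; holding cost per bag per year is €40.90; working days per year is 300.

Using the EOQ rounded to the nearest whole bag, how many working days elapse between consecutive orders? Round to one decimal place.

5.8 days

Optimal lot size Q* = (2 × 14,900 × €114 / €40.9)^½ ≈ 288.20 → Q = 288 bags
T = Q/D × 300 days = 288/14,900 × 300 = 5.799 days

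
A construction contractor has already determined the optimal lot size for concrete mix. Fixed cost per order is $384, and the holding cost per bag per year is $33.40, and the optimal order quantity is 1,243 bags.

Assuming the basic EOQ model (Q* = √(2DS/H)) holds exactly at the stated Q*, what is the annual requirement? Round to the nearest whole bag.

Since Q* = (2DS/H)^½, squaring gives Q*²·H = 2DS.
D = Q²H / (2S) = 1,243² × 33.4 / (2 × 384) = 67,193.54

67,194 bags per year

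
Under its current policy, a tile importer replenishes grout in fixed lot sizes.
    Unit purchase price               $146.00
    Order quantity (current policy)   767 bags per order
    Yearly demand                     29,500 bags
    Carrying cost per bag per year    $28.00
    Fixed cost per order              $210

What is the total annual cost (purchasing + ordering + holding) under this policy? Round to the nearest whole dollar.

$4,325,815

Annual ordering cost = (D/Q)·S = (29,500/767) × 210 = $8,076.92
Annual holding cost  = (Q/2)·H = (767/2) × 28 = $10,738.00
Purchase cost = D·C = 29,500 × 146 = $4,307,000.00
Total = $8,076.92 + $10,738.00 + $4,307,000.00 = $4,325,814.92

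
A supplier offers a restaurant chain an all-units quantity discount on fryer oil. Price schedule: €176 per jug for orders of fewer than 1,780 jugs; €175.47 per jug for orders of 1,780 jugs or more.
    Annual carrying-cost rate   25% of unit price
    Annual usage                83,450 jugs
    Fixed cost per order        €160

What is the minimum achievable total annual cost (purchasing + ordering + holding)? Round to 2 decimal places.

H₁ = 25%×€176 = €44.0000;  H₂ = 25%×€175.47 = €43.8675
EOQ₁ = √(2×83,450×160/44.0000) = 779.04  (< 1,780, feasible at tier 1)
EOQ₂ = √(2×83,450×160/43.8675) = 780.22  (< 1,780 → use Q = 1,780 at tier-2 price)
TC(tier 1 (EOQ₁), Q≈779.0) = €14,721,477.92
TC(tier 2, Q≈1,780.0) = €14,689,514.70
Minimum at tier 2: €14,689,514.70

€14,689,514.70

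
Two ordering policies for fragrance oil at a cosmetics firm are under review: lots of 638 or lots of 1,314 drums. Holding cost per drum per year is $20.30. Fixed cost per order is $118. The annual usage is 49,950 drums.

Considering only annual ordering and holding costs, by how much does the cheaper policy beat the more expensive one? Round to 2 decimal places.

$2,108.62

Annual cost at Q: ordering D·S/Q plus holding Q·H/2.
TC(638) = (49,950/638)×118 + (638/2)×20.3 = $15,714.10
TC(1,314) = (49,950/1,314)×118 + (1,314/2)×20.3 = $17,822.72
Lots of 638 are cheaper by $2,108.62.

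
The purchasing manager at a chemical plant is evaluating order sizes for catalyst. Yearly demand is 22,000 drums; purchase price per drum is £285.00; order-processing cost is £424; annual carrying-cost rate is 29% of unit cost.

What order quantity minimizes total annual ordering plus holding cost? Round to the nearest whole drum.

H = i·C = 0.29 × £285 = £82.6500 per drum-year
Optimal lot size Q* = (2 × 22,000 × £424 / £82.65)^½ ≈ 475.10

475 drums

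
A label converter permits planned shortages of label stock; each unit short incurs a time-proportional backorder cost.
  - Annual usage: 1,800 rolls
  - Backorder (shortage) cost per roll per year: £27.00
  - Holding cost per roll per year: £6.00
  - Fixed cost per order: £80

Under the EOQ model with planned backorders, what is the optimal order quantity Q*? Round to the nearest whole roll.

Basic EOQ = √(2·1,800·80/6) = 219.089
Backorder adjustment √((H+b)/b) = √((6+27)/27) = 1.1055
Q* = 219.089 × 1.1055 ≈ 242.21

242 rolls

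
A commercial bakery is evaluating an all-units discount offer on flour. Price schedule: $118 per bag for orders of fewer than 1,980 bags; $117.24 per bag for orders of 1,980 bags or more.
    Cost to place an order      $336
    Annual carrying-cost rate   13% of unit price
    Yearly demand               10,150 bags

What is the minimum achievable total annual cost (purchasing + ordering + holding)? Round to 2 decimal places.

H₁ = 13%×$118 = $15.3400;  H₂ = 13%×$117.24 = $15.2412
EOQ₁ = √(2×10,150×336/15.3400) = 666.81  (< 1,980, feasible at tier 1)
EOQ₂ = √(2×10,150×336/15.2412) = 668.97  (< 1,980 → use Q = 1,980 at tier-2 price)
TC(tier 1 (EOQ₁), Q≈666.8) = $1,207,928.93
TC(tier 2, Q≈1,980.0) = $1,206,797.21
Minimum at tier 2: $1,206,797.21

$1,206,797.21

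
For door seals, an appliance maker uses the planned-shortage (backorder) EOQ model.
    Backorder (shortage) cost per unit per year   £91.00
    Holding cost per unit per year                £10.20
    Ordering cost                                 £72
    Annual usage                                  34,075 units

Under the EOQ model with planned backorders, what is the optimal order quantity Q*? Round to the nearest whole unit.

Q* = √(2DS/H) · √((H + b)/b)
   = √(2 × 34,075 × 72 / 10.2) · √((10.2 + 91) / 91)
   = 693.584 × 1.0546 ≈ 731.42

731 units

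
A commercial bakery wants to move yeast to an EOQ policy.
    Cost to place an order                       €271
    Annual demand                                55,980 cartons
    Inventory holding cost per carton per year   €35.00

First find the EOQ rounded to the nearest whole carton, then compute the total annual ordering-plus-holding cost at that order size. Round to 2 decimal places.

2DS/H = 2·55,980·271/35 = 866,890.29
EOQ = √866,890.29 ≈ 931.07 → Q = 931 cartons
Orders/yr = 55,980/931 = 60.129; ordering cost = 60.129 × €271 = €16,294.93
Average inventory = 931/2 = 465.5; holding cost = 465.5 × €35 = €16,292.50
Total = €16,294.93 + €16,292.50 = €32,587.43

€32,587.43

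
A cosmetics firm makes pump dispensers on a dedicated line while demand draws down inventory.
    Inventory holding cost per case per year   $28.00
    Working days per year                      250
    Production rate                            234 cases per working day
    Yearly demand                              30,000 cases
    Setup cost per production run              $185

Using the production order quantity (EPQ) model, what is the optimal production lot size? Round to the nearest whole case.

Daily demand d = 30,000/250 = 120.000; p = 234; 1 − d/p = 0.48718
EPQ = √(2DS / (H(1 − d/p)))
    = √(2 × 30,000 × 185 / (28 × 0.48718)) ≈ 902.07

902 cases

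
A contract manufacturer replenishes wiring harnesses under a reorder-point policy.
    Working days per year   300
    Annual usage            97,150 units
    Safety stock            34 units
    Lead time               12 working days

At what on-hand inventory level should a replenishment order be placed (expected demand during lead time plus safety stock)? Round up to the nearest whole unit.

Daily demand d = 97,150 / 300 = 323.833 units/day
Demand during lead time = 323.833 × 12 = 3,886.00
Reorder point = 3,886.00 + 34 = 3,920.00 → round up

3,920 units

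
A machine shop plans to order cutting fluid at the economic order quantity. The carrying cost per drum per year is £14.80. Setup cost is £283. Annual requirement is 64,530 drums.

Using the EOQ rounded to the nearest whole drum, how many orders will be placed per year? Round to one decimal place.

2DS/H = 2·64,530·283/14.8 = 2,467,836.49
EOQ = √2,467,836.49 ≈ 1,570.93 → Q = 1,571
N = D/Q = 64,530/1,571 ≈ 41.076 orders/yr

41.1 orders per year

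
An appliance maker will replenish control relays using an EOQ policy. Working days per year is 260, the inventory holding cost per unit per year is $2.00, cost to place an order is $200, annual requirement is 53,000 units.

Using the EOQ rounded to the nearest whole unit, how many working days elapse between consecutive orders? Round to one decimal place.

Optimal lot size Q* = (2 × 53,000 × $200 / $2)^½ ≈ 3,255.76 → Q = 3,256 units
Cycle time = (working days × Q)/D = (260 × 3,256) / 53,000 = 15.973 days

16.0 days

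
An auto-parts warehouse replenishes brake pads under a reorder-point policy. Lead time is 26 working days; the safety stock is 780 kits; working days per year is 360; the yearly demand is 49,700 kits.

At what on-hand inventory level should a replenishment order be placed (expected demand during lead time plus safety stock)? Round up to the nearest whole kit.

Daily demand d = 49,700 / 360 = 138.056 kits/day
Demand during lead time = 138.056 × 26 = 3,589.44
Reorder point = 3,589.44 + 780 = 4,369.44 → round up

4,370 kits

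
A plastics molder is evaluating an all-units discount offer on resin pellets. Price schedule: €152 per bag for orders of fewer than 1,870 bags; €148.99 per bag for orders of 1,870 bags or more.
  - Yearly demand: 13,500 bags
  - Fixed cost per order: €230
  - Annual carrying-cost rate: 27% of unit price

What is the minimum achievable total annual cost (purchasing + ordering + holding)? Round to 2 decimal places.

€2,050,637.95

H₁ = 27%×€152 = €41.0400;  H₂ = 27%×€148.99 = €40.2273
EOQ₁ = √(2×13,500×230/41.0400) = 388.99  (< 1,870, feasible at tier 1)
EOQ₂ = √(2×13,500×230/40.2273) = 392.90  (< 1,870 → use Q = 1,870 at tier-2 price)
TC(tier 1 (EOQ₁), Q≈389.0) = €2,067,964.29
TC(tier 2, Q≈1,870.0) = €2,050,637.95
Minimum at tier 2: €2,050,637.95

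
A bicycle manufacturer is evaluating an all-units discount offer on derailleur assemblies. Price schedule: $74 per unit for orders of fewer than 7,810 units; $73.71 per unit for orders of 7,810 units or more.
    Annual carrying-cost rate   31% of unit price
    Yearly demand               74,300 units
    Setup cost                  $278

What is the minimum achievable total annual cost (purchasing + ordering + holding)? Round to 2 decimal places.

$5,528,984.25

H₁ = 31%×$74 = $22.9400;  H₂ = 31%×$73.71 = $22.8501
EOQ₁ = √(2×74,300×278/22.9400) = 1,341.95  (< 7,810, feasible at tier 1)
EOQ₂ = √(2×74,300×278/22.8501) = 1,344.58  (< 7,810 → use Q = 7,810 at tier-2 price)
TC(tier 1 (EOQ₁), Q≈1,341.9) = $5,528,984.25
TC(tier 2, Q≈7,810.0) = $5,568,527.38
Minimum at tier 1 (EOQ₁): $5,528,984.25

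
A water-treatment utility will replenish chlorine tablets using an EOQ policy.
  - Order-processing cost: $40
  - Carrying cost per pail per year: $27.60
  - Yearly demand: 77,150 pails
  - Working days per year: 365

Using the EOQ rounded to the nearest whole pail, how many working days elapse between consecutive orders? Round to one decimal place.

2.2 days

EOQ = √(2DS/H) = √(2 × 77,150 × 40 / 27.6)
    = √(223,623.19) ≈ 472.89 → Q = 473 pails
Days between orders = 365 / (D/Q) = 365 / 163.108 ≈ 2.238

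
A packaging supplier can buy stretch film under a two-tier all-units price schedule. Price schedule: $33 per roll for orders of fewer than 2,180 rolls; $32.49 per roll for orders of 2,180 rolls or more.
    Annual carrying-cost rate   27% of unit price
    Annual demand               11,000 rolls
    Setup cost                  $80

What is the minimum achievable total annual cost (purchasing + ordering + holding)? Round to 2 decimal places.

$366,960.00

H₁ = 27%×$33 = $8.9100;  H₂ = 27%×$32.49 = $8.7723
EOQ₁ = √(2×11,000×80/8.9100) = 444.44  (< 2,180, feasible at tier 1)
EOQ₂ = √(2×11,000×80/8.7723) = 447.92  (< 2,180 → use Q = 2,180 at tier-2 price)
TC(tier 1 (EOQ₁), Q≈444.4) = $366,960.00
TC(tier 2, Q≈2,180.0) = $367,355.48
Minimum at tier 1 (EOQ₁): $366,960.00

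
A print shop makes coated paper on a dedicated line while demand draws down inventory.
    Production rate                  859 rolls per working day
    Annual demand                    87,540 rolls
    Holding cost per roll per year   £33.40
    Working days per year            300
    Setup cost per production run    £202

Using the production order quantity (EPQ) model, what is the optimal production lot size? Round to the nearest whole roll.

d = 87,540/300 = 291.8000 rolls/day;  effective holding cost H(1 − d/p) = 33.4·(1 − 291.8000/859) = 22.05411
Q* = √(2DS / H_eff) = √(2·87,540·202 / 22.05411) ≈ 1,266.34

1,266 rolls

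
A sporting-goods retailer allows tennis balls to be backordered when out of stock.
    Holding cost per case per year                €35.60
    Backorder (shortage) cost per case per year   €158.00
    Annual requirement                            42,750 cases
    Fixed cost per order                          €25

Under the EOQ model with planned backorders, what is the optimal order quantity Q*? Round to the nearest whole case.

271 cases

Q* = √(2DS/H) · √((H + b)/b)
   = √(2 × 42,750 × 25 / 35.6) · √((35.6 + 158) / 158)
   = 245.035 × 1.1069 ≈ 271.24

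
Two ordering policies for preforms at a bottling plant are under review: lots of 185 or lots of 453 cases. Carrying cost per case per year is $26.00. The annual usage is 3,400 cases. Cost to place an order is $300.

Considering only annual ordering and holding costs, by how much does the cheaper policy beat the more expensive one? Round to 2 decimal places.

$222.14

Annual cost at Q: ordering D·S/Q plus holding Q·H/2.
TC(185) = (3,400/185)×300 + (185/2)×26 = $7,918.51
TC(453) = (3,400/453)×300 + (453/2)×26 = $8,140.66
Cheaper: Q = 185.  Difference = $222.14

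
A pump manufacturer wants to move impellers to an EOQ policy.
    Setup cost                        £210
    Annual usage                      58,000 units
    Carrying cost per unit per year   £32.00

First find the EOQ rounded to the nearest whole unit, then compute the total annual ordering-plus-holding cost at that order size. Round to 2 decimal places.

Optimal lot size Q* = (2 × 58,000 × £210 / £32)^½ ≈ 872.50 → Q = 872 units
Orders/yr = 58,000/872 = 66.514; ordering cost = 66.514 × £210 = £13,967.89
Average inventory = 872/2 = 436; holding cost = 436 × £32 = £13,952.00
Total = £13,967.89 + £13,952.00 = £27,919.89

£27,919.89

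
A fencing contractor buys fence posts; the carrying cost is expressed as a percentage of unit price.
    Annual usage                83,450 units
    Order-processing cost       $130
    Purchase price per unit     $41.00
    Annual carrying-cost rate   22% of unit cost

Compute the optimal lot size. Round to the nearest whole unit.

H = i·C = 0.22 × $41 = $9.0200 per unit-year
2DS/H = 2·83,450·130/9.02 = 2,405,432.37
EOQ = √2,405,432.37 ≈ 1,550.95

1,551 units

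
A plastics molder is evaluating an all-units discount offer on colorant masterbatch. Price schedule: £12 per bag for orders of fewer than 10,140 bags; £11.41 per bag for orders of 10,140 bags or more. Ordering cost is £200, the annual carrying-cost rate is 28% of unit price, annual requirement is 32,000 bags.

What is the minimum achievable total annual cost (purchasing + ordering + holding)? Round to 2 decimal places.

£381,948.80

H₁ = 28%×£12 = £3.3600;  H₂ = 28%×£11.41 = £3.1948
EOQ₁ = √(2×32,000×200/3.3600) = 1,951.80  (< 10,140, feasible at tier 1)
EOQ₂ = √(2×32,000×200/3.1948) = 2,001.63  (< 10,140 → use Q = 10,140 at tier-2 price)
TC(tier 1 (EOQ₁), Q≈1,951.8) = £390,558.05
TC(tier 2, Q≈10,140.0) = £381,948.80
Minimum at tier 2: £381,948.80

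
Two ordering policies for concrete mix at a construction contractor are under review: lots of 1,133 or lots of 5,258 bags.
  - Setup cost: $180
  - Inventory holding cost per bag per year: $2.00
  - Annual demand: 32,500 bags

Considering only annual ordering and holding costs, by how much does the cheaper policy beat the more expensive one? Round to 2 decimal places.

TC(Q) = (D/Q)S + (Q/2)H
TC(1,133) = (32,500/1,133)×180 + (1,133/2)×2 = $6,296.28
TC(5,258) = (32,500/5,258)×180 + (5,258/2)×2 = $6,370.59
|ΔTC| = |$6,296.28 − $6,370.59| = $74.31

$74.31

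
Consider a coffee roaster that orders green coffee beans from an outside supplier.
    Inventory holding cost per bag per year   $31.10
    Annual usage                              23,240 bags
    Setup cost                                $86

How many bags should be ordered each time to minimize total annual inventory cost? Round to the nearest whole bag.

EOQ = √(2DS/H) = √(2 × 23,240 × 86 / 31.1)
    = √(128,529.90) ≈ 358.51

359 bags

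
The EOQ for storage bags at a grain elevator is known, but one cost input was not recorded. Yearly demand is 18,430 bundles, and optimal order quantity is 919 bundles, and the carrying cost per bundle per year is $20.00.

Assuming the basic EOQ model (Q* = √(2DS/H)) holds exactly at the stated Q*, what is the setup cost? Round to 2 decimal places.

$458.25

EOQ relation: Q² = 2DS/H, so rearrange for the unknown.
S = Q²H / (2D) = 919² × 20 / (2 × 18,430) = 458.2534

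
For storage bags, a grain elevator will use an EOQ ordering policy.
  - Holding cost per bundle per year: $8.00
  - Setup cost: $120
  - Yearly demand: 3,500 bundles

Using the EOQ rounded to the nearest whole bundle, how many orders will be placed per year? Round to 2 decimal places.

Q* = √(2·D·S / H) = √(2·3,500·120 / 8) = √105,000.0 ≈ 324.04 → Q = 324
N = D/Q = 3,500/324 ≈ 10.802 orders/yr

10.80 orders per year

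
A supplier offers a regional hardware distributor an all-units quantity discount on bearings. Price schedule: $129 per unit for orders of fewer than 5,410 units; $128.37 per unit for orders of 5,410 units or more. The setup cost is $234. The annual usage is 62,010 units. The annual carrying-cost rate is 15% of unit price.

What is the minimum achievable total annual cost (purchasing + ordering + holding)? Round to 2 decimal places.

H₁ = 15%×$129 = $19.3500;  H₂ = 15%×$128.37 = $19.2555
EOQ₁ = √(2×62,010×234/19.3500) = 1,224.65  (< 5,410, feasible at tier 1)
EOQ₂ = √(2×62,010×234/19.2555) = 1,227.66  (< 5,410 → use Q = 5,410 at tier-2 price)
TC(tier 1 (EOQ₁), Q≈1,224.7) = $8,022,987.05
TC(tier 2, Q≈5,410.0) = $8,014,991.96
Minimum at tier 2: $8,014,991.96

$8,014,991.96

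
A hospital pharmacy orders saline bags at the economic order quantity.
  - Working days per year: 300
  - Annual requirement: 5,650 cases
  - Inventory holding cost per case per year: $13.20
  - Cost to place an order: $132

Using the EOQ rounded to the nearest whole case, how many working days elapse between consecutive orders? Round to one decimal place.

17.8 days

Optimal lot size Q* = (2 × 5,650 × $132 / $13.2)^½ ≈ 336.15 → Q = 336 cases
Days between orders = 300 / (D/Q) = 300 / 16.815 ≈ 17.841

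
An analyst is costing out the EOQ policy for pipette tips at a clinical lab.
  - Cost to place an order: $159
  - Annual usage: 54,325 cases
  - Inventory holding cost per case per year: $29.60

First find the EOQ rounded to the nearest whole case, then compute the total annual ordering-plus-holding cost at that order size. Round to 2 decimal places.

Optimal lot size Q* = (2 × 54,325 × $159 / $29.6)^½ ≈ 763.95 → Q = 764 cases
Annual ordering cost = (D/Q)·S = (54,325/764) × 159 = $11,305.86
Annual holding cost  = (Q/2)·H = (764/2) × 29.6 = $11,307.20
Total = $11,305.86 + $11,307.20 = $22,613.06

$22,613.06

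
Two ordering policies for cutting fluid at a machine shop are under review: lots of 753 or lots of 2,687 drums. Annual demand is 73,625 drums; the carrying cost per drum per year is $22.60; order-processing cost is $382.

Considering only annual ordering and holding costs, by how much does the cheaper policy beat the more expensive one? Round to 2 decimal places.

$5,029.10

TC(Q) = (D/Q)S + (Q/2)H
TC(753) = (73,625/753)×382 + (753/2)×22.6 = $45,859.17
TC(2,687) = (73,625/2,687)×382 + (2,687/2)×22.6 = $40,830.07
|ΔTC| = |$45,859.17 − $40,830.07| = $5,029.10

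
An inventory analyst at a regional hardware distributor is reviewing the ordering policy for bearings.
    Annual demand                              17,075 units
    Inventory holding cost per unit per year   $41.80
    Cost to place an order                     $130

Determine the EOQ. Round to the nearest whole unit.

326 units

2DS/H = 2·17,075·130/41.8 = 106,208.13
EOQ = √106,208.13 ≈ 325.90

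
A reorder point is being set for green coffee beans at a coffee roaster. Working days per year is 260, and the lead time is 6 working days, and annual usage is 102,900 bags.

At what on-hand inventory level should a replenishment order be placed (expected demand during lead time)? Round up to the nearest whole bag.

2,375 bags

Daily demand d = 102,900 / 260 = 395.769 bags/day
Demand during lead time = 395.769 × 6 = 2,374.62
Reorder point = 2,374.62 → round up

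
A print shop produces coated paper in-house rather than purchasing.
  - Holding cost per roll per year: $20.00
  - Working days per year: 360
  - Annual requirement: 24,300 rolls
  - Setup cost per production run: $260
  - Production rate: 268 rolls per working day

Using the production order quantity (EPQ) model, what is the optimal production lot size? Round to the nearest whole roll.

919 rolls

d = 24,300/360 = 67.5000 rolls/day;  effective holding cost H(1 − d/p) = 20·(1 − 67.5000/268) = 14.96269
Q* = √(2DS / H_eff) = √(2·24,300·260 / 14.96269) ≈ 918.97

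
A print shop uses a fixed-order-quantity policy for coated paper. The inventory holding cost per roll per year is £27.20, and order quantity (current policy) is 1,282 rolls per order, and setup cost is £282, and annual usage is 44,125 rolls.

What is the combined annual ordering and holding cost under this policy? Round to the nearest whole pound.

£27,141

Annual ordering cost = (D/Q)·S = (44,125/1,282) × 282 = £9,706.12
Annual holding cost  = (Q/2)·H = (1,282/2) × 27.2 = £17,435.20
Total = £9,706.12 + £17,435.20 = £27,141.32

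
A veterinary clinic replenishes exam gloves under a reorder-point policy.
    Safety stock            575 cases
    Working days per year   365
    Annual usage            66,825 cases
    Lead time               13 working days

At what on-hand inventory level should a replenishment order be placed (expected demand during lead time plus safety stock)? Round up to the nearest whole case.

2,956 cases

Daily demand d = 66,825 / 365 = 183.082 cases/day
Demand during lead time = 183.082 × 13 = 2,380.07
Reorder point = 2,380.07 + 575 = 2,955.07 → round up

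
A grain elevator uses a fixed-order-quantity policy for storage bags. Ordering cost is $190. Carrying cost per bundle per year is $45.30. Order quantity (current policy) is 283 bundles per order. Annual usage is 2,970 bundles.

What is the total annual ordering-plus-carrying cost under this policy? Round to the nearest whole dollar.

$8,404

Orders/yr = 2,970/283 = 10.495; ordering cost = 10.495 × $190 = $1,993.99
Average inventory = 283/2 = 141.5; holding cost = 141.5 × $45.3 = $6,409.95
Total = $1,993.99 + $6,409.95 = $8,403.94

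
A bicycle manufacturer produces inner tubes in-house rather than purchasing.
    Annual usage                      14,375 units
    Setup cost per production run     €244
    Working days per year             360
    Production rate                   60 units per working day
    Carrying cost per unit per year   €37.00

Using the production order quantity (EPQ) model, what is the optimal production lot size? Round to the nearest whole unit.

753 units

Daily demand d = 14,375/360 = 39.931; p = 60; 1 − d/p = 0.33449
EPQ = √(2DS / (H(1 − d/p)))
    = √(2 × 14,375 × 244 / (37 × 0.33449)) ≈ 752.87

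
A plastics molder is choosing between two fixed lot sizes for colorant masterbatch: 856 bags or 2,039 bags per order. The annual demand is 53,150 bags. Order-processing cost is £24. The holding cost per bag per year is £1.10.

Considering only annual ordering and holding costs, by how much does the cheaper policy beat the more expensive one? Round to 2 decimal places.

TC(Q) = (D/Q)S + (Q/2)H
TC(856) = (53,150/856)×24 + (856/2)×1.1 = £1,960.99
TC(2,039) = (53,150/2,039)×24 + (2,039/2)×1.1 = £1,747.05
Lots of 2,039 are cheaper by £213.94.

£213.94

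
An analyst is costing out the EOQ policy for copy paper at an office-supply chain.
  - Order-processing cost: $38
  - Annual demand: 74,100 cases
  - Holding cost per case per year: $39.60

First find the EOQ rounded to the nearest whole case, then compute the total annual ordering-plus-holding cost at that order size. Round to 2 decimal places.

EOQ = √(2DS/H) = √(2 × 74,100 × 38 / 39.6)
    = √(142,212.12) ≈ 377.11 → Q = 377 cases
Ordering: D/Q × S = 74,100/377 × $38 = $7,468.97
Holding:  Q/2 × H = 377/2 × $39.6 = $7,464.60
Total = $7,468.97 + $7,464.60 = $14,933.57

$14,933.57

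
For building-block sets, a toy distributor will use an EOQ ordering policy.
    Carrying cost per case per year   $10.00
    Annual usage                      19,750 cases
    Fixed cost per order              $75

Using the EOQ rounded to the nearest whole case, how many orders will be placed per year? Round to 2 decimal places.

EOQ = √(2DS/H) = √(2 × 19,750 × 75 / 10)
    = √(296,250.00) ≈ 544.29 → Q = 544
Orders per year = D/Q = 19,750 / 544 = 36.305

36.31 orders per year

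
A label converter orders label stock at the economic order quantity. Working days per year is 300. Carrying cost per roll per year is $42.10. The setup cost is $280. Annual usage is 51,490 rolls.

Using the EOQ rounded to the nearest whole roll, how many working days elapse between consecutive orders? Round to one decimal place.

2DS/H = 2·51,490·280/42.1 = 684,902.61
EOQ = √684,902.61 ≈ 827.59 → Q = 828 rolls
T = Q/D × 300 days = 828/51,490 × 300 = 4.824 days

4.8 days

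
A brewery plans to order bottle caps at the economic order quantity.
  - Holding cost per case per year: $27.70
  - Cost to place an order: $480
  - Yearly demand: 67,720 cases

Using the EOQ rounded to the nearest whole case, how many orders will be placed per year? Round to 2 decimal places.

44.20 orders per year

2DS/H = 2·67,720·480/27.7 = 2,346,974.73
EOQ = √2,346,974.73 ≈ 1,531.98 → Q = 1,532
N = D/Q = 67,720/1,532 ≈ 44.204 orders/yr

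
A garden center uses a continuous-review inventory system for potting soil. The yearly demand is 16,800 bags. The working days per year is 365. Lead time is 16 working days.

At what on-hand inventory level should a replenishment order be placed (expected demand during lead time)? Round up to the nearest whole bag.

737 bags

Daily demand d = 16,800 / 365 = 46.027 bags/day
Demand during lead time = 46.027 × 16 = 736.44
Reorder point = 736.44 → round up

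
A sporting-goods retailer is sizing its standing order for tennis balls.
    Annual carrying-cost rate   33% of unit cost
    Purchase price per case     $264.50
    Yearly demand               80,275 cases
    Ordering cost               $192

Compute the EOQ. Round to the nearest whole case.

594 cases

Carrying cost H = $264.5 × 33% = $87.2850/case/yr
EOQ = √(2DS/H) = √(2 × 80,275 × 192 / 87.285)
    = √(353,160.34) ≈ 594.27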